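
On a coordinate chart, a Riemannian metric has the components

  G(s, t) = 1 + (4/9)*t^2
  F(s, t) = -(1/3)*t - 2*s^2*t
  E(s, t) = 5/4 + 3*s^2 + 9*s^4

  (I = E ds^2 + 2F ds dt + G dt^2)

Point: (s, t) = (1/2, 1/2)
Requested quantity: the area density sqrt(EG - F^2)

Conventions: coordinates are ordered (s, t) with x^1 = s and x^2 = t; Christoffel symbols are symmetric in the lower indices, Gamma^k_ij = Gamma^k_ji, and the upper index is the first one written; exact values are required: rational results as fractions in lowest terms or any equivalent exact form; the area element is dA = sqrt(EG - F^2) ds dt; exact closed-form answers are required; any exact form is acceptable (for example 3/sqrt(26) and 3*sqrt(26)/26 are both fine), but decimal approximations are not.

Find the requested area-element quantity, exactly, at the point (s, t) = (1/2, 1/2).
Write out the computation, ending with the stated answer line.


E = 41/16, F = -5/12, G = 10/9; EG - F^2 = 385/144

Answer: sqrt(EG - F^2) = sqrt(385)/12


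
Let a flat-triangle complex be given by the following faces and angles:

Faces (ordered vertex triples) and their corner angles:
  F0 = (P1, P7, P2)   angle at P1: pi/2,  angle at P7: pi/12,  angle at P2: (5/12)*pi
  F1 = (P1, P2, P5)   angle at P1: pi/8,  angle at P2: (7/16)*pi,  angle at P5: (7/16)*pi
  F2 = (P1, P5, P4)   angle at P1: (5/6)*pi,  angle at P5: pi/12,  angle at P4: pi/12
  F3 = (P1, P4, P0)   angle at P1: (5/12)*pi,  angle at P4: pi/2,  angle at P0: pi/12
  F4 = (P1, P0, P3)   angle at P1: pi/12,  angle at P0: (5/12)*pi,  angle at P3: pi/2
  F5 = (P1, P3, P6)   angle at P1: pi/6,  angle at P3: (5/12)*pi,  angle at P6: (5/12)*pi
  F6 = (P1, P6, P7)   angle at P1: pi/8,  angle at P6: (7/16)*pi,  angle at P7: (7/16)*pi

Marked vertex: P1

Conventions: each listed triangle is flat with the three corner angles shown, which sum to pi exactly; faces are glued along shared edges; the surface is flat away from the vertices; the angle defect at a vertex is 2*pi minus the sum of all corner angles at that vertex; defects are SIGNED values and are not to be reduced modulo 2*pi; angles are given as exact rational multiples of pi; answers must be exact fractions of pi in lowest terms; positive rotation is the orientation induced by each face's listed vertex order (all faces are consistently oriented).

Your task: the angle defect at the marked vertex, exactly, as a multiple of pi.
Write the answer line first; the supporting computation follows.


Answer: defect(P1) = -pi/4

Sum of corner angles at P1: (9/4)*pi
defect = 2*pi - (9/4)*pi


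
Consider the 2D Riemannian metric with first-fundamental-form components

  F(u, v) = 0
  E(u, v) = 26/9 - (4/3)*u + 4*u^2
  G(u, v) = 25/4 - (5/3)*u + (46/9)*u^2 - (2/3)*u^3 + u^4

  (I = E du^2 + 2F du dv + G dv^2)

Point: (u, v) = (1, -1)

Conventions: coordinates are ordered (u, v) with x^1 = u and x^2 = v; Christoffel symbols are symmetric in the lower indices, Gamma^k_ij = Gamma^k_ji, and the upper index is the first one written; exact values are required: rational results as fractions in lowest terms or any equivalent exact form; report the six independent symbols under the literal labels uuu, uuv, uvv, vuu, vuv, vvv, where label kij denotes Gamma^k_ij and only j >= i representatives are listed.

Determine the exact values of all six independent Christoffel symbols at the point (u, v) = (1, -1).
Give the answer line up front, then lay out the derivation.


Answer: Gamma_uuu = 3/5, Gamma_uuv = 0, Gamma_uvv = -19/20, Gamma_vuu = 0, Gamma_vuv = 10/19, Gamma_vvv = 0

E = 50/9, F = 0, G = 361/36 at the point
E_u = 20/3, E_v = 0, F_u = 0, F_v = 0, G_u = 95/9, G_v = 0
EG - F^2 = 9025/162;  g^inv = (162/9025) * [[361/36, 0], [0, 50/9]]
first-kind symbols [ij,l] = (1/2)(d_i g_jl + d_j g_il - d_l g_ij): [uu,u] = E_u/2 = 10/3, [uu,v] = F_u - E_v/2 = 0, [uv,u] = E_v/2 = 0, [uv,v] = G_u/2 = 95/18, [vv,u] = F_v - G_u/2 = -95/18, [vv,v] = G_v/2 = 0
Gamma^u_ij = (G*[ij,u] - F*[ij,v])/(EG - F^2), Gamma^v_ij = (E*[ij,v] - F*[ij,u])/(EG - F^2)


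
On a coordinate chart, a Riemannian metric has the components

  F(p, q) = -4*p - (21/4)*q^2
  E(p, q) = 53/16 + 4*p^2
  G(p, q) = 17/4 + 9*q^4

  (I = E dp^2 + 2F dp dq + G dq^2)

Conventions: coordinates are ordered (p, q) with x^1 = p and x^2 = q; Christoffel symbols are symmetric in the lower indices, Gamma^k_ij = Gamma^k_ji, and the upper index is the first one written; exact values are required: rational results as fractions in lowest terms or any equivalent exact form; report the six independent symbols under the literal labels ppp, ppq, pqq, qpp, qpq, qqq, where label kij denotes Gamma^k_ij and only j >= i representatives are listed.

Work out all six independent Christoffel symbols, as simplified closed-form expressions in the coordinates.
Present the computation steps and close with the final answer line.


E = 53/16 + 4*p^2; F = -4*p - (21/4)*q^2; G = 17/4 + 9*q^4
Gamma^k_ij = (1/2) g^{kl} (d_i g_jl + d_j g_il - d_l g_ij), with g^inv = (1/(EG-F^2)) [[G, -F], [-F, E]]
first partials: E_p = 8*p, E_q = 0, F_p = -4, F_q = -(21/2)*q, G_p = 0, G_q = 36*q^3
D = EG - F^2 = 901/64 + p^2 - 42*p*q^2 + (9/4)*q^4 + 36*p^2*q^4
expanded: Gamma^p_pp = (G E_p - 2F F_p + F E_q)/(2D), Gamma^p_pq = (G E_q - F G_p)/(2D), Gamma^p_qq = (2G F_q - G G_p - F G_q)/(2D), Gamma^q_pp = (2E F_p - E E_q - F E_p)/(2D), Gamma^q_pq = (E G_p - F E_q)/(2D), Gamma^q_qq = (E G_q - 2F F_q + F G_p)/(2D); substitute and cancel common factors

Answer: Gamma_ppp = (2304*p*q^4 + 64*p - 1344*q^2)/(2304*p^2*q^4 + 64*p^2 - 2688*p*q^2 + 144*q^4 + 901), Gamma_ppq = 0, Gamma_pqq = (4608*p*q^3 - 2856*q)/(2304*p^2*q^4 + 64*p^2 - 2688*p*q^2 + 144*q^4 + 901), Gamma_qpp = (1344*p*q^2 - 848)/(2304*p^2*q^4 + 64*p^2 - 2688*p*q^2 + 144*q^4 + 901), Gamma_qpq = 0, Gamma_qqq = (4608*p^2*q^3 - 2688*p*q + 288*q^3)/(2304*p^2*q^4 + 64*p^2 - 2688*p*q^2 + 144*q^4 + 901)


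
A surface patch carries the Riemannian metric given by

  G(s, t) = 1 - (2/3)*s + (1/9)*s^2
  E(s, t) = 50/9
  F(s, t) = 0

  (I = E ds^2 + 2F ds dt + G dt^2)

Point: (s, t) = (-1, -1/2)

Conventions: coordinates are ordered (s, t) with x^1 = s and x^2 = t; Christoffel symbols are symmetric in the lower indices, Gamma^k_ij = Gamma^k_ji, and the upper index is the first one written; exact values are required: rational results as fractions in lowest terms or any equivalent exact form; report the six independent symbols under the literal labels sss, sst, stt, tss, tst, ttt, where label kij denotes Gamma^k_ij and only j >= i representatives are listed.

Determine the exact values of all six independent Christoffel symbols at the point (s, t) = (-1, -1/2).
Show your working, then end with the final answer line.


E = 50/9, F = 0, G = 16/9 at the point
E_s = 0, E_t = 0, F_s = 0, F_t = 0, G_s = -8/9, G_t = 0
EG - F^2 = 800/81;  g^inv = (81/800) * [[16/9, 0], [0, 50/9]]
first-kind symbols [ij,l] = (1/2)(d_i g_jl + d_j g_il - d_l g_ij): [ss,s] = E_s/2 = 0, [ss,t] = F_s - E_t/2 = 0, [st,s] = E_t/2 = 0, [st,t] = G_s/2 = -4/9, [tt,s] = F_t - G_s/2 = 4/9, [tt,t] = G_t/2 = 0
Gamma^s_ij = (G*[ij,s] - F*[ij,t])/(EG - F^2), Gamma^t_ij = (E*[ij,t] - F*[ij,s])/(EG - F^2)

Answer: Gamma_sss = 0, Gamma_sst = 0, Gamma_stt = 2/25, Gamma_tss = 0, Gamma_tst = -1/4, Gamma_ttt = 0


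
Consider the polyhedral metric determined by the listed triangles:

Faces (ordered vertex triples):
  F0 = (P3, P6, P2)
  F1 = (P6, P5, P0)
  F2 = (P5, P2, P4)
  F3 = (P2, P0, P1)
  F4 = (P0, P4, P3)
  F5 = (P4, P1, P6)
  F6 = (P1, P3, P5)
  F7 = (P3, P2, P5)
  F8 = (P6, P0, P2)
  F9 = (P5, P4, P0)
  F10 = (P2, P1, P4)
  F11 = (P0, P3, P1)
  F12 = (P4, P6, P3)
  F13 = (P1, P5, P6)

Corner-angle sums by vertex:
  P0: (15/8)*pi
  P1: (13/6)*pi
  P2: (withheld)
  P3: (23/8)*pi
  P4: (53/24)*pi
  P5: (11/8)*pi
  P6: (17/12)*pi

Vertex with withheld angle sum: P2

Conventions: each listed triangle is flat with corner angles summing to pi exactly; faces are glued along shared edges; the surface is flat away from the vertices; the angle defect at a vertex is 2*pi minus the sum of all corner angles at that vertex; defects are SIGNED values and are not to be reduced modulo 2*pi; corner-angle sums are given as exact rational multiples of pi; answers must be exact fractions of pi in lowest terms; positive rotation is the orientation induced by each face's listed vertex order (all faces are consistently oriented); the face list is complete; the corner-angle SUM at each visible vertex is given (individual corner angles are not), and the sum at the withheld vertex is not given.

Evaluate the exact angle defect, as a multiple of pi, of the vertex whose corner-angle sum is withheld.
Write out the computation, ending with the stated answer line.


V = 7, E = 21, F = 14; chi = V - E + F = 0
Gauss-Bonnet: total defect = 2*pi*chi = 0; visible defects sum to pi/12

Answer: defect(P2) = -pi/12


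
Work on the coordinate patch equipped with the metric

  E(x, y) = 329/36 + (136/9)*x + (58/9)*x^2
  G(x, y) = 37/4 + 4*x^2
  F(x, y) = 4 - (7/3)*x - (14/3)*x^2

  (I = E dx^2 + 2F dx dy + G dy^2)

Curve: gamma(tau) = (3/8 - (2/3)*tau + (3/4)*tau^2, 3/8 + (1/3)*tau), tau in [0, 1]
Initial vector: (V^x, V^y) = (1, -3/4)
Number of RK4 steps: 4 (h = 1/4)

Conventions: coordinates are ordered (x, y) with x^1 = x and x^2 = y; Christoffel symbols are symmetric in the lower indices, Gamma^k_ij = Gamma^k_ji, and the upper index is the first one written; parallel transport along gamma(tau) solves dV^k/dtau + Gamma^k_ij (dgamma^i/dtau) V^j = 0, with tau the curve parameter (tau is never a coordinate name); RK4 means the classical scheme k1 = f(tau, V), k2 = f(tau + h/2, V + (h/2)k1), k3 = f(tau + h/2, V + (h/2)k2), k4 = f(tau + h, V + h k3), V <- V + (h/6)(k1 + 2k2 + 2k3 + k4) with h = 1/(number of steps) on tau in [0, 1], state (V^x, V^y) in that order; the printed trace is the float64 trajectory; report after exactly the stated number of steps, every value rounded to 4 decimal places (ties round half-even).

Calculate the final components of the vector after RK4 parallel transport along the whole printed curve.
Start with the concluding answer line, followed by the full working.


Answer: V^x = 0.9265, V^y = -0.7151

gamma'(tau) = (-2/3 + (3/2)*tau, 1/3); f(tau, V)^k = -Gamma^k_ij(gamma(tau)) gamma'^i(tau) V^j; h = 1/4; intermediate values shown to 6 dp
curve data and Christoffel symbols at the stage parameters:
  tau = 0.000000: gamma = (0.375000, 0.375000), gamma' = (-0.666667, 0.333333); Gamma_xxx = 0.758073, Gamma_xxy = -0.025008, Gamma_xyy = -0.099399, Gamma_yxx = -0.785205, Gamma_yxy = 0.159158, Gamma_yyy = 0.025008
  tau = 0.125000: gamma = (0.303385, 0.416667), gamma' = (-0.479167, 0.333333); Gamma_xxx = 0.820515, Gamma_xxy = -0.026824, Gamma_xyy = -0.090128, Gamma_yxx = -0.781200, Gamma_yxy = 0.134155, Gamma_yyy = 0.026824
  tau = 0.250000: gamma = (0.255208, 0.458333), gamma' = (-0.291667, 0.333333); Gamma_xxx = 0.865627, Gamma_xxy = -0.026830, Gamma_xyy = -0.082297, Gamma_yxx = -0.778003, Gamma_yxy = 0.116084, Gamma_yyy = 0.026830
  tau = 0.375000: gamma = (0.230469, 0.500000), gamma' = (-0.104167, 0.333333); Gamma_xxx = 0.889841, Gamma_xxy = -0.026378, Gamma_xyy = -0.077652, Gamma_yxx = -0.776188, Gamma_yxy = 0.106385, Gamma_yyy = 0.026378
  tau = 0.500000: gamma = (0.229167, 0.541667), gamma' = (0.083333, 0.333333); Gamma_xxx = 0.891136, Gamma_xxy = -0.026345, Gamma_xyy = -0.077394, Gamma_yxx = -0.776089, Gamma_yxy = 0.105866, Gamma_yyy = 0.026345
  tau = 0.625000: gamma = (0.251302, 0.583333), gamma' = (0.270833, 0.333333); Gamma_xxx = 0.869402, Gamma_xxy = -0.026780, Gamma_xyy = -0.081594, Gamma_yxx = -0.777724, Gamma_yxy = 0.114572, Gamma_yyy = 0.026780
  tau = 0.750000: gamma = (0.296875, 0.625000), gamma' = (0.458333, 0.333333); Gamma_xxx = 0.826459, Gamma_xxy = -0.026888, Gamma_xyy = -0.089154, Gamma_yxx = -0.780792, Gamma_yxy = 0.131774, Gamma_yyy = 0.026888
  tau = 0.875000: gamma = (0.365885, 0.666667), gamma' = (0.645833, 0.333333); Gamma_xxx = 0.765731, Gamma_xxy = -0.025343, Gamma_xyy = -0.098351, Gamma_yxx = -0.784742, Gamma_yxy = 0.156093, Gamma_yyy = 0.025343
  tau = 1.000000: gamma = (0.458333, 0.708333), gamma' = (0.833333, 0.333333); Gamma_xxx = 0.691661, Gamma_xxy = -0.020793, Gamma_xyy = -0.107580, Gamma_yxx = -0.788879, Gamma_yxy = 0.185712, Gamma_yyy = 0.020793
step 0: V^x = 1.0000, V^y = -0.7500
step 1: k1 = (0.501372, -0.649850), k2 = (0.413017, -0.491307), k3 = (0.408917, -0.485582), k4 = (0.271057, -0.314476); V <- V + (h/6)(k1 + 2k2 + 2k3 + k4): V^x = 1.1007, V^y = -0.8716
step 2: k1 = (0.270648, -0.314069), k2 = (0.094062, -0.134045), k3 = (0.092342, -0.131426), k4 = (-0.098902, 0.048944); V <- V + (h/6)(k1 + 2k2 + 2k3 + k4): V^x = 1.1234, V^y = -0.9048
step 3: k1 = (-0.098885, 0.048938), k2 = (-0.282643, 0.227492), k3 = (-0.276670, 0.222639), k4 = (-0.425574, 0.389847); V <- V + (h/6)(k1 + 2k2 + 2k3 + k4): V^x = 1.0549, V^y = -0.8490
step 4: k1 = (-0.425829, 0.390059), k2 = (-0.526234, 0.542973), k3 = (-0.519194, 0.535177), k4 = (-0.564843, 0.666534); V <- V + (h/6)(k1 + 2k2 + 2k3 + k4): V^x = 0.9265, V^y = -0.7151


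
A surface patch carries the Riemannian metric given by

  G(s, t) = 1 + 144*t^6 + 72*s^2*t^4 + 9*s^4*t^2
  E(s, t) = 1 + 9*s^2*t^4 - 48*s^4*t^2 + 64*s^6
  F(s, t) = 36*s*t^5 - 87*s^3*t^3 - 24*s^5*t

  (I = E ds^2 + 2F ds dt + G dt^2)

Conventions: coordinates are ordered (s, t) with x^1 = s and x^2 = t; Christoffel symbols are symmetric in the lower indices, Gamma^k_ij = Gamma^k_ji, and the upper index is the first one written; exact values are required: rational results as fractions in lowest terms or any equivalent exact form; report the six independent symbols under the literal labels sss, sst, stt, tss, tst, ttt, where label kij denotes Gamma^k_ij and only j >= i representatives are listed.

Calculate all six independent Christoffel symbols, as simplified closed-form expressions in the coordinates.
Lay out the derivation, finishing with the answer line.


E = 1 + 9*s^2*t^4 - 48*s^4*t^2 + 64*s^6; F = 36*s*t^5 - 87*s^3*t^3 - 24*s^5*t; G = 1 + 144*t^6 + 72*s^2*t^4 + 9*s^4*t^2
Gamma^k_ij = (1/2) g^{kl} (d_i g_jl + d_j g_il - d_l g_ij), with g^inv = (1/(EG-F^2)) [[G, -F], [-F, E]]
first partials: E_s = 18*s*t^4 - 192*s^3*t^2 + 384*s^5, E_t = 36*s^2*t^3 - 96*s^4*t, F_s = 36*t^5 - 261*s^2*t^3 - 120*s^4*t, F_t = 180*s*t^4 - 261*s^3*t^2 - 24*s^5, G_s = 144*s*t^4 + 36*s^3*t^2, G_t = 864*t^5 + 288*s^2*t^3 + 18*s^4*t
D = EG - F^2 = 1 + 144*t^6 + 81*s^2*t^4 - 39*s^4*t^2 + 64*s^6
expanded: Gamma^s_ss = (G E_s - 2F F_s + F E_t)/(2D), Gamma^s_st = (G E_t - F G_s)/(2D), Gamma^s_tt = (2G F_t - G G_s - F G_t)/(2D), Gamma^t_ss = (2E F_s - E E_t - F E_s)/(2D), Gamma^t_st = (E G_s - F E_t)/(2D), Gamma^t_tt = (E G_t - 2F F_t + F G_s)/(2D); substitute and cancel common factors

Answer: Gamma_sss = (192*s^5 - 96*s^3*t^2 + 9*s*t^4)/(64*s^6 - 39*s^4*t^2 + 81*s^2*t^4 + 144*t^6 + 1), Gamma_sst = (-48*s^4*t + 18*s^2*t^3)/(64*s^6 - 39*s^4*t^2 + 81*s^2*t^4 + 144*t^6 + 1), Gamma_stt = (-24*s^5 - 279*s^3*t^2 + 108*s*t^4)/(64*s^6 - 39*s^4*t^2 + 81*s^2*t^4 + 144*t^6 + 1), Gamma_tss = (-72*s^4*t - 279*s^2*t^3 + 36*t^5)/(64*s^6 - 39*s^4*t^2 + 81*s^2*t^4 + 144*t^6 + 1), Gamma_tst = (18*s^3*t^2 + 72*s*t^4)/(64*s^6 - 39*s^4*t^2 + 81*s^2*t^4 + 144*t^6 + 1), Gamma_ttt = (9*s^4*t + 144*s^2*t^3 + 432*t^5)/(64*s^6 - 39*s^4*t^2 + 81*s^2*t^4 + 144*t^6 + 1)


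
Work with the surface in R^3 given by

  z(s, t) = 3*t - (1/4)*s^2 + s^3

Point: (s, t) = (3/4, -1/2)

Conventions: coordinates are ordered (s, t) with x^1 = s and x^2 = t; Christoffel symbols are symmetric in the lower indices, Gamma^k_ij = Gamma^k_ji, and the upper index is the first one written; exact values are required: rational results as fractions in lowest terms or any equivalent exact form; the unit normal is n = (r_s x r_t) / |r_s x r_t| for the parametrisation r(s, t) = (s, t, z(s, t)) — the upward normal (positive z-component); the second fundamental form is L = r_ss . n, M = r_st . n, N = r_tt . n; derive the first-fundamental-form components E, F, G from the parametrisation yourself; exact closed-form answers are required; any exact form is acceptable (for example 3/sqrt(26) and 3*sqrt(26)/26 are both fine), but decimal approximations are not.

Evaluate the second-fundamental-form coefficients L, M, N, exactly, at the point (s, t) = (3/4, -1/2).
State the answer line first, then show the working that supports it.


Answer: L = 64*sqrt(3001)/3001, M = 0, N = 0

z_s = 21/16, z_t = 3, z_ss = 4, z_st = 0, z_tt = 0
E = 697/256, F = 63/16, G = 10; answer radicand W^2 = 3001/256
unnormalised second-form numerators: l = 4, m = 0, n = 0; L = l/sqrt(3001/256), and similarly M = m/sqrt(W^2), N = n/sqrt(W^2)


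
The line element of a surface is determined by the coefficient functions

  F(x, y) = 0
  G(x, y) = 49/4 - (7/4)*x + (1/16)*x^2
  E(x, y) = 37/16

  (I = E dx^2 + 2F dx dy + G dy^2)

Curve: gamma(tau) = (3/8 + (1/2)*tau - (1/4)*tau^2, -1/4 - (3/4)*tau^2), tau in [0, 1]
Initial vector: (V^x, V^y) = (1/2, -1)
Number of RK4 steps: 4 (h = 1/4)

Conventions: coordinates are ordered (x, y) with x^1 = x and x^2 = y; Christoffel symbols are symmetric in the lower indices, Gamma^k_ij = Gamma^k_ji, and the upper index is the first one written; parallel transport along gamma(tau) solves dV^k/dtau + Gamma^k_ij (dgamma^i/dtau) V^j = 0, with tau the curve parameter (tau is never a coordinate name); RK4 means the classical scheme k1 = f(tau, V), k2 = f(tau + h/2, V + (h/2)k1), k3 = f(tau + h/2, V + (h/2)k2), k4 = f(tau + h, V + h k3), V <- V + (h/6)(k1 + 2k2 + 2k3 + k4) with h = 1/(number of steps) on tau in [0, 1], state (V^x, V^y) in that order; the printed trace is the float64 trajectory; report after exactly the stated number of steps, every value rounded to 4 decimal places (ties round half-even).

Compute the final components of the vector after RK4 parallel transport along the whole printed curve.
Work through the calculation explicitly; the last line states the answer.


gamma'(tau) = (1/2 - (1/2)*tau, -(3/2)*tau); f(tau, V)^k = -Gamma^k_ij(gamma(tau)) gamma'^i(tau) V^j; h = 1/4; intermediate values shown to 6 dp
curve data and Christoffel symbols at the stage parameters:
  tau = 0.000000: gamma = (0.375000, -0.250000), gamma' = (0.500000, 0.000000); Gamma_xxx = 0.000000, Gamma_xxy = 0.000000, Gamma_xyy = 0.368243, Gamma_yxx = 0.000000, Gamma_yxy = -0.073394, Gamma_yyy = 0.000000
  tau = 0.125000: gamma = (0.433594, -0.261719), gamma' = (0.437500, -0.187500); Gamma_xxx = 0.000000, Gamma_xxy = 0.000000, Gamma_xyy = 0.366660, Gamma_yxx = 0.000000, Gamma_yxy = -0.073711, Gamma_yyy = 0.000000
  tau = 0.250000: gamma = (0.484375, -0.296875), gamma' = (0.375000, -0.375000); Gamma_xxx = 0.000000, Gamma_xxy = 0.000000, Gamma_xyy = 0.365287, Gamma_yxx = 0.000000, Gamma_yxy = -0.073988, Gamma_yyy = 0.000000
  tau = 0.375000: gamma = (0.527344, -0.355469), gamma' = (0.312500, -0.562500); Gamma_xxx = 0.000000, Gamma_xxy = 0.000000, Gamma_xyy = 0.364126, Gamma_yxx = 0.000000, Gamma_yxy = -0.074224, Gamma_yyy = 0.000000
  tau = 0.500000: gamma = (0.562500, -0.437500), gamma' = (0.250000, -0.750000); Gamma_xxx = 0.000000, Gamma_xxy = 0.000000, Gamma_xyy = 0.363176, Gamma_yxx = 0.000000, Gamma_yxy = -0.074419, Gamma_yyy = 0.000000
  tau = 0.625000: gamma = (0.589844, -0.542969), gamma' = (0.187500, -0.937500); Gamma_xxx = 0.000000, Gamma_xxy = 0.000000, Gamma_xyy = 0.362437, Gamma_yxx = 0.000000, Gamma_yxy = -0.074570, Gamma_yyy = 0.000000
  tau = 0.750000: gamma = (0.609375, -0.671875), gamma' = (0.125000, -1.125000); Gamma_xxx = 0.000000, Gamma_xxy = 0.000000, Gamma_xyy = 0.361909, Gamma_yxx = 0.000000, Gamma_yxy = -0.074679, Gamma_yyy = 0.000000
  tau = 0.875000: gamma = (0.621094, -0.824219), gamma' = (0.062500, -1.312500); Gamma_xxx = 0.000000, Gamma_xxy = 0.000000, Gamma_xyy = 0.361592, Gamma_yxx = 0.000000, Gamma_yxy = -0.074745, Gamma_yyy = 0.000000
  tau = 1.000000: gamma = (0.625000, -1.000000), gamma' = (0.000000, -1.500000); Gamma_xxx = 0.000000, Gamma_xxy = 0.000000, Gamma_xyy = 0.361486, Gamma_yxx = 0.000000, Gamma_yxy = -0.074766, Gamma_yyy = 0.000000
step 0: V^x = 0.5000, V^y = -1.0000
step 1: k1 = (0.000000, -0.036697), k2 = (-0.069064, -0.039307), k3 = (-0.069086, -0.039198), k4 = (-0.138325, -0.041411); V <- V + (h/6)(k1 + 2k2 + 2k3 + k4): V^x = 0.4827, V^y = -1.0098
step 2: k1 = (-0.138325, -0.041411), k2 = (-0.207888, -0.042975), k3 = (-0.207928, -0.042616), k4 = (-0.277952, -0.043027); V <- V + (h/6)(k1 + 2k2 + 2k3 + k4): V^x = 0.4307, V^y = -1.0204
step 3: k1 = (-0.277951, -0.043026), k2 = (-0.348560, -0.042026), k3 = (-0.348517, -0.041407), k4 = (-0.419687, -0.038489); V <- V + (h/6)(k1 + 2k2 + 2k3 + k4): V^x = 0.3436, V^y = -1.0308
step 4: k1 = (-0.419686, -0.038487), k2 = (-0.491489, -0.033396), k3 = (-0.491187, -0.032513), k4 = (-0.563336, -0.024760); V <- V + (h/6)(k1 + 2k2 + 2k3 + k4): V^x = 0.2207, V^y = -1.0389

Answer: V^x = 0.2207, V^y = -1.0389


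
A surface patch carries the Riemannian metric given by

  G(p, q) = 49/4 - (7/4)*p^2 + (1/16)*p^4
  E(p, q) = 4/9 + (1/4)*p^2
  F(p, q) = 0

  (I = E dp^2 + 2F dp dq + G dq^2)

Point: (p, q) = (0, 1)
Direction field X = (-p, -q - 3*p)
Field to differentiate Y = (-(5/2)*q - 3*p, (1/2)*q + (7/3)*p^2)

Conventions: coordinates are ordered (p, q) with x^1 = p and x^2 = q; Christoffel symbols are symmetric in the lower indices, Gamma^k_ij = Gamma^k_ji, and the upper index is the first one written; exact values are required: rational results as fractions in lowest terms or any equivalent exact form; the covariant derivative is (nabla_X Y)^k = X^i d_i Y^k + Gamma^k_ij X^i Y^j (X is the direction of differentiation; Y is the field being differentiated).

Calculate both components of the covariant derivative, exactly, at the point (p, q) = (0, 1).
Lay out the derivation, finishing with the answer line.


E = 4/9, F = 0, G = 49/4 at the point
E_p = 0, E_q = 0, F_p = 0, F_q = 0, G_p = 0, G_q = 0
EG - F^2 = 49/9;  g^inv = (9/49) * [[49/4, 0], [0, 4/9]]
first-kind symbols [ij,l] = (1/2)(d_i g_jl + d_j g_il - d_l g_ij): [pp,p] = E_p/2 = 0, [pp,q] = F_p - E_q/2 = 0, [pq,p] = E_q/2 = 0, [pq,q] = G_p/2 = 0, [qq,p] = F_q - G_p/2 = 0, [qq,q] = G_q/2 = 0
Gamma^p_ij = (G*[ij,p] - F*[ij,q])/(EG - F^2), Gamma^q_ij = (E*[ij,q] - F*[ij,p])/(EG - F^2)
Gamma_ppp = 0, Gamma_ppq = 0, Gamma_pqq = 0, Gamma_qpp = 0, Gamma_qpq = 0, Gamma_qqq = 0
X = (0, -1), Y = (-5/2, 1/2) at the point

Answer: (nabla_X Y)^p = 5/2, (nabla_X Y)^q = -1/2


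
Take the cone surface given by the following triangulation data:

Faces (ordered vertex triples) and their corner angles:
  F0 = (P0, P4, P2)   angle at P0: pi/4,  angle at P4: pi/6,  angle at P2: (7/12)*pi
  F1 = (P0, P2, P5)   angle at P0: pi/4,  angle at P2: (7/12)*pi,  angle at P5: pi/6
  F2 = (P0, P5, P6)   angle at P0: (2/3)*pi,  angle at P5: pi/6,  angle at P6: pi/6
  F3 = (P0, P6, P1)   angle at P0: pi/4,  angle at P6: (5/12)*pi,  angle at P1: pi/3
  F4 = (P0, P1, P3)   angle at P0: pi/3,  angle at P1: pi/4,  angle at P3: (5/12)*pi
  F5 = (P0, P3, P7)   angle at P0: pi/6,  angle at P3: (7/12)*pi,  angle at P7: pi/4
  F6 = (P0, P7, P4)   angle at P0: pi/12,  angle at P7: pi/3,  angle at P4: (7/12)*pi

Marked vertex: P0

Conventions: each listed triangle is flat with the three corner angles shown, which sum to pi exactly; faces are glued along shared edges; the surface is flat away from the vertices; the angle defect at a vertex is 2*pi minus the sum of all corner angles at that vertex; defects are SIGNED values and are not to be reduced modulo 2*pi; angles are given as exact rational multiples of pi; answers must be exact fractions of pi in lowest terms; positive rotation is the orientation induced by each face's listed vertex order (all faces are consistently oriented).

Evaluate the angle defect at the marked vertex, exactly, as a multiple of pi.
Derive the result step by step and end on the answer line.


Sum of corner angles at P0: 2*pi
defect = 2*pi - 2*pi

Answer: defect(P0) = 0


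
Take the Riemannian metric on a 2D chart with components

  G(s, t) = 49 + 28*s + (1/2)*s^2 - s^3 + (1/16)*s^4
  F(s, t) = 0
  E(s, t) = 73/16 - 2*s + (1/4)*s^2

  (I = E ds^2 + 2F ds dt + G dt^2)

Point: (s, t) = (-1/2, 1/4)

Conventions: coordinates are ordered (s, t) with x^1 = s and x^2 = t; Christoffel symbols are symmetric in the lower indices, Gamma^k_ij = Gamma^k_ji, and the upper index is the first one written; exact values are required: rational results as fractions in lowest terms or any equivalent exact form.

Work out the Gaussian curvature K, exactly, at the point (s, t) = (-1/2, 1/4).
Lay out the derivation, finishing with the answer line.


E = 45/8, F = 0, G = 9025/256, EG - F^2 = 406125/2048 at the point
E_s = -9/4, E_t = 0, F_s = 0, F_t = 0, G_s = 855/32, G_t = 0
E_tt = 0, F_st = 0, G_ss = 67/16
Apply the Brioschi formula K = (det M1 - det M2)/(EG - F^2)^2 over the derivative matrices of E, F, G.
M1 = [[-E_tt/2 + F_st - G_ss/2, E_s/2, F_s - E_t/2], [F_t - G_s/2, E, F], [G_t/2, F, G]] = [[-67/32, -9/8, 0], [-855/64, 45/8, 0], [0, 0, 9025/256]]; det M1 = -123868125/131072
M2 = [[0, E_t/2, G_s/2], [E_t/2, E, F], [G_s/2, F, G]] = [[0, 0, 855/64], [0, 45/8, 0], [855/64, 0, 9025/256]]; det M2 = -32896125/32768
det M1 - det M2 = 7716375/131072; K = 7716375/131072 / (406125/2048)^2 = 32/21375

Answer: K = 32/21375


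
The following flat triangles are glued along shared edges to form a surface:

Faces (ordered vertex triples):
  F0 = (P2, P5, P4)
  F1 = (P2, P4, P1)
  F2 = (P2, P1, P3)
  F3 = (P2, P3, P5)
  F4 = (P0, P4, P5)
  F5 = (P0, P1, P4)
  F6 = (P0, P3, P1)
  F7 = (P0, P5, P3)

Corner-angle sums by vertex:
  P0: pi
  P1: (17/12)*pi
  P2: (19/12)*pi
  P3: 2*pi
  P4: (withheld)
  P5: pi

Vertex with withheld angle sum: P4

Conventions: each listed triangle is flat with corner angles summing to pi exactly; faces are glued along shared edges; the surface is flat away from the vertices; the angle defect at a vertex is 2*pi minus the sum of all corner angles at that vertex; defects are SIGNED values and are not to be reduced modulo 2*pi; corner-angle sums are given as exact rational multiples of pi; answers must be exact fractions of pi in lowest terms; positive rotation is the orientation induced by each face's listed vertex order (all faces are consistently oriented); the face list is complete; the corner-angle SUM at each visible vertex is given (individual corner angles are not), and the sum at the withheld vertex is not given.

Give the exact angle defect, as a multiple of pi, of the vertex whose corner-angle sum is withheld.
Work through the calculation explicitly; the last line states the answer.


V = 6, E = 12, F = 8; chi = V - E + F = 2
Gauss-Bonnet: total defect = 2*pi*chi = 4*pi; visible defects sum to 3*pi

Answer: defect(P4) = pi


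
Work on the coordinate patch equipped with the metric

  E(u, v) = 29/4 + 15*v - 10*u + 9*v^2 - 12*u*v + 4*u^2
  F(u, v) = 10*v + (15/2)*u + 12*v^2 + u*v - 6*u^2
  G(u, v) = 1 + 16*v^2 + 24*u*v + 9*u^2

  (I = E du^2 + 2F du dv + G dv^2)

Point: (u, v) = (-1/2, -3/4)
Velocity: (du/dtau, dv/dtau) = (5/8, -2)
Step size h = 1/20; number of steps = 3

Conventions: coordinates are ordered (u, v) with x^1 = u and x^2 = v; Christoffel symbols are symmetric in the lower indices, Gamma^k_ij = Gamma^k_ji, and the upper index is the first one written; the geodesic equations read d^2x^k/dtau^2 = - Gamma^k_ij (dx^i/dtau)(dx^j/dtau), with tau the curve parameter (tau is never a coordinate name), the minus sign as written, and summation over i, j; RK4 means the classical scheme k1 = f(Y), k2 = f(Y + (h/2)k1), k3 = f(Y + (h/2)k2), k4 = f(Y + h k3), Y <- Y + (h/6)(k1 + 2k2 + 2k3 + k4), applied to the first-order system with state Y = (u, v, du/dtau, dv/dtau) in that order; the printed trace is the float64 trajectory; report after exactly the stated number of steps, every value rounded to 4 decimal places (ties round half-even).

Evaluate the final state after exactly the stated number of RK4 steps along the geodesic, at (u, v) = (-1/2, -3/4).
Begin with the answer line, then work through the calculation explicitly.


Answer: u = -0.4092, v = -1.0346, du/dtau = 0.5946, dv/dtau = -1.8064

f(Y) = (du/dtau, dv/dtau, -Gamma^u_ij Y'^i Y'^j, -Gamma^v_ij Y'^i Y'^j) with the Gammas evaluated at the stage position; h = 0.050000; intermediate values shown to 6 dp
step 0: u = -0.5000, v = -0.7500, du/dtau = 0.6250, dv/dtau = -2.0000
step 1:
  k1: at (u, v) = (-0.500000, -0.750000), (du/dtau, dv/dtau) = (0.625000, -2.000000); Gamma_uuu = -0.109589, Gamma_uuv = 0.164384, Gamma_uvv = 0.219178, Gamma_vuu = 0.394521, Gamma_vuv = -0.591781, Gamma_vvv = -0.789041; k1 = (0.625000, -2.000000, -0.422945, 1.522603)
  k2: at (u, v) = (-0.484375, -0.800000), (du/dtau, dv/dtau) = (0.614426, -1.961935); Gamma_uuu = -0.089834, Gamma_uuv = 0.134751, Gamma_uvv = 0.179669, Gamma_vuu = 0.391121, Gamma_vuv = -0.586681, Gamma_vvv = -0.782242; k2 = (0.614426, -1.961935, -0.332788, 1.448893)
  k3: at (u, v) = (-0.484639, -0.799048), (du/dtau, dv/dtau) = (0.616680, -1.963778); Gamma_uuu = -0.090198, Gamma_uuv = 0.135296, Gamma_uvv = 0.180395, Gamma_vuu = 0.391209, Gamma_vuv = -0.586814, Gamma_vvv = -0.782419; k3 = (0.616680, -1.963778, -0.333684, 1.447272)
  k4: at (u, v) = (-0.469166, -0.848189), (du/dtau, dv/dtau) = (0.608316, -1.927636); Gamma_uuu = -0.071958, Gamma_uuv = 0.107937, Gamma_uvv = 0.143916, Gamma_vuu = 0.386474, Gamma_vuv = -0.579712, Gamma_vvv = -0.772949; k4 = (0.608316, -1.927636, -0.254997, 1.369542)
  Y <- Y + (h/6)(k1 + 2k2 + 2k3 + k4): u = -0.4692, v = -0.8482, du/dtau = 0.6082, dv/dtau = -1.9276
step 2:
  k1: at (u, v) = (-0.469204, -0.848159), (du/dtau, dv/dtau) = (0.608243, -1.927629); Gamma_uuu = -0.071971, Gamma_uuv = 0.107956, Gamma_uvv = 0.143942, Gamma_vuu = 0.386470, Gamma_vuv = -0.579705, Gamma_vvv = -0.772940; k1 = (0.608243, -1.927629, -0.255076, 1.369709)
  k2: at (u, v) = (-0.453998, -0.896350), (du/dtau, dv/dtau) = (0.601866, -1.893387); Gamma_uuu = -0.055317, Gamma_uuv = 0.082976, Gamma_uvv = 0.110635, Gamma_vuu = 0.380663, Gamma_vuv = -0.570994, Gamma_vvv = -0.761325; k2 = (0.601866, -1.893387, -0.187464, 1.290024)
  k3: at (u, v) = (-0.454157, -0.895494), (du/dtau, dv/dtau) = (0.603556, -1.895379); Gamma_uuu = -0.055593, Gamma_uuv = 0.083389, Gamma_uvv = 0.111186, Gamma_vuu = 0.380802, Gamma_vuv = -0.571203, Gamma_vvv = -0.761604; k3 = (0.603556, -1.895379, -0.188390, 1.290439)
  k4: at (u, v) = (-0.439026, -0.942928), (du/dtau, dv/dtau) = (0.598823, -1.863107); Gamma_uuu = -0.040391, Gamma_uuv = 0.060587, Gamma_uvv = 0.080782, Gamma_vuu = 0.374210, Gamma_vuv = -0.561316, Gamma_vvv = -0.748421; k4 = (0.598823, -1.863107, -0.130735, 1.211220)
  Y <- Y + (h/6)(k1 + 2k2 + 2k3 + k4): u = -0.4391, v = -0.9429, du/dtau = 0.5988, dv/dtau = -1.8631
step 3:
  k1: at (u, v) = (-0.439055, -0.942894), (du/dtau, dv/dtau) = (0.598763, -1.863114); Gamma_uuu = -0.040403, Gamma_uuv = 0.060605, Gamma_uvv = 0.080806, Gamma_vuu = 0.374211, Gamma_vuv = -0.561317, Gamma_vvv = -0.748422; k1 = (0.598763, -1.863114, -0.130792, 1.211388)
  k2: at (u, v) = (-0.424086, -0.989472), (du/dtau, dv/dtau) = (0.595493, -1.832829); Gamma_uuu = -0.026651, Gamma_uuv = 0.039976, Gamma_uvv = 0.053301, Gamma_vuu = 0.367045, Gamma_vuv = -0.550568, Gamma_vvv = -0.734091; k2 = (0.595493, -1.832829, -0.082340, 1.134023)
  k3: at (u, v) = (-0.424167, -0.988715), (du/dtau, dv/dtau) = (0.596705, -1.834763); Gamma_uuu = -0.026847, Gamma_uuv = 0.040271, Gamma_uvv = 0.053695, Gamma_vuu = 0.367201, Gamma_vuv = -0.550802, Gamma_vvv = -0.734402; k3 = (0.596705, -1.834763, -0.083018, 1.135467)
  k4: at (u, v) = (-0.409219, -1.034633), (du/dtau, dv/dtau) = (0.594612, -1.806341); Gamma_uuu = -0.014378, Gamma_uuv = 0.021568, Gamma_uvv = 0.028757, Gamma_vuu = 0.359640, Gamma_vuv = -0.539460, Gamma_vvv = -0.719280; k4 = (0.594612, -1.806341, -0.042416, 1.060920)
  Y <- Y + (h/6)(k1 + 2k2 + 2k3 + k4): u = -0.4092, v = -1.0346, du/dtau = 0.5946, dv/dtau = -1.8064


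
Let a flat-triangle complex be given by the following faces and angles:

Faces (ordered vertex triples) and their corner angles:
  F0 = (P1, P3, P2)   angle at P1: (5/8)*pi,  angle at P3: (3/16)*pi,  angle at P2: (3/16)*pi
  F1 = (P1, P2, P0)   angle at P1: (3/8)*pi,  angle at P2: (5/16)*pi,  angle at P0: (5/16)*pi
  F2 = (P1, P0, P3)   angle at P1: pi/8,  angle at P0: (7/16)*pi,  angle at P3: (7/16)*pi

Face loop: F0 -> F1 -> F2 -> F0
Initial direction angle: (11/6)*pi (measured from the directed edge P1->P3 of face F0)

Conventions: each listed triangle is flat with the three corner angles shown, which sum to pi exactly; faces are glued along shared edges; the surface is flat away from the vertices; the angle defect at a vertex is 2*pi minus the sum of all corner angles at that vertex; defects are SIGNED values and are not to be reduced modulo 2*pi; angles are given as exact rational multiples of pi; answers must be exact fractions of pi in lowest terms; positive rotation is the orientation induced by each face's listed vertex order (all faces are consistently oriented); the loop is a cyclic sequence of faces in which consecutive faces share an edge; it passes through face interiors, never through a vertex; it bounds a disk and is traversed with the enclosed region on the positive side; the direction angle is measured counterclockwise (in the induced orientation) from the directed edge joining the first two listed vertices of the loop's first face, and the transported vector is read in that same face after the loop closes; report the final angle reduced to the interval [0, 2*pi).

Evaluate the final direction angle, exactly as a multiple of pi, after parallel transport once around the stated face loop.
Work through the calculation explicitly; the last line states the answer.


enclosed vertex P1: corner angles sum to (9/8)*pi, defect = 2*pi - (9/8)*pi = (7/8)*pi
summing the enclosed defects onto the initial angle, mod 2*pi in the induced orientation:
final angle = (11/6)*pi + (7/8)*pi = (17/24)*pi (mod 2*pi)

Answer: final direction angle = (17/24)*pi


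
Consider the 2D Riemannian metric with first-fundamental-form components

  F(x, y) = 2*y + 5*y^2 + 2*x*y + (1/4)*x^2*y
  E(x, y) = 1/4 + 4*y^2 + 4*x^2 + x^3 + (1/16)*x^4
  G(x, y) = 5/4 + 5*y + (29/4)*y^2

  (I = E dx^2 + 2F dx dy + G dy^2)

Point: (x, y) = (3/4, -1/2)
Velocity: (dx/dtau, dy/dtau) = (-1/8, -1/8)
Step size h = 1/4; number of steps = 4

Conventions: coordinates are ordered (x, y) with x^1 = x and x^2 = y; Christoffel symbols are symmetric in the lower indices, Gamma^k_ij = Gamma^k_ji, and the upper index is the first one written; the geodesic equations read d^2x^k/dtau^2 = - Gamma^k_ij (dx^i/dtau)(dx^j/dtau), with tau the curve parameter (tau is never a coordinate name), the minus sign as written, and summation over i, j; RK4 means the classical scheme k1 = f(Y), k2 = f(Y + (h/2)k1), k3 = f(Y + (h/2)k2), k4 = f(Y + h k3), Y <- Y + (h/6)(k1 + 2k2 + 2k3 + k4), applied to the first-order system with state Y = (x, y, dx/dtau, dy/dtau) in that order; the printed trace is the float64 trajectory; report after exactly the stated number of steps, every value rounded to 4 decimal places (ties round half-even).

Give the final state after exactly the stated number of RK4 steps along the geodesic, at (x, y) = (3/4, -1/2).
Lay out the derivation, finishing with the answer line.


f(Y) = (dx/dtau, dy/dtau, -Gamma^x_ij Y'^i Y'^j, -Gamma^y_ij Y'^i Y'^j) with the Gammas evaluated at the stage position; h = 0.250000; intermediate values shown to 6 dp
step 0: x = 0.7500, y = -0.5000, dx/dtau = -0.1250, dy/dtau = -0.1250
step 1:
  k1: at (x, y) = (0.750000, -0.500000), (dx/dtau, dy/dtau) = (-0.125000, -0.125000); Gamma_xxx = 1.403415, Gamma_xxy = -0.594633, Gamma_xyy = -0.743292, Gamma_yxx = 2.867351, Gamma_yxy = -0.602892, Gamma_yyy = -2.753615; k1 = (-0.125000, -0.125000, 0.008268, 0.017063)
  k2: at (x, y) = (0.734375, -0.515625), (dx/dtau, dy/dtau) = (-0.123967, -0.122867); Gamma_xxx = 1.327651, Gamma_xxy = -0.603329, Gamma_xyy = -0.773710, Gamma_yxx = 2.575650, Gamma_yxy = -0.532191, Gamma_yyy = -2.748260; k2 = (-0.123967, -0.122867, 0.009656, 0.018119)
  k3: at (x, y) = (0.734504, -0.515358), (dx/dtau, dy/dtau) = (-0.123793, -0.122735); Gamma_xxx = 1.328885, Gamma_xxy = -0.603307, Gamma_xyy = -0.773410, Gamma_yxx = 2.580063, Gamma_yxy = -0.533334, Gamma_yyy = -2.748533; k3 = (-0.123793, -0.122735, 0.009619, 0.018072)
  k4: at (x, y) = (0.719052, -0.530684), (dx/dtau, dy/dtau) = (-0.122595, -0.120482); Gamma_xxx = 1.258340, Gamma_xxy = -0.612689, Gamma_xyy = -0.797560, Gamma_yxx = 2.319815, Gamma_yxy = -0.465507, Gamma_yyy = -2.716765; k4 = (-0.122595, -0.120482, 0.010764, 0.018322)
  Y <- Y + (h/6)(k1 + 2k2 + 2k3 + k4): x = 0.7190, y = -0.5307, dx/dtau = -0.1226, dy/dtau = -0.1205
step 2:
  k1: at (x, y) = (0.719037, -0.530695), (dx/dtau, dy/dtau) = (-0.122601, -0.120510); Gamma_xxx = 1.258288, Gamma_xxy = -0.612699, Gamma_xyy = -0.797580, Gamma_yxx = 2.319622, Gamma_yxy = -0.465456, Gamma_yyy = -2.716731; k1 = (-0.122601, -0.120510, 0.010774, 0.018342)
  k2: at (x, y) = (0.703712, -0.545759), (dx/dtau, dy/dtau) = (-0.121254, -0.118217); Gamma_xxx = 1.192815, Gamma_xxy = -0.622961, Gamma_xyy = -0.817187, Gamma_yxx = 2.089015, Gamma_yxy = -0.400823, Gamma_yyy = -2.666066; k2 = (-0.121254, -0.118217, 0.011742, 0.018036)
  k3: at (x, y) = (0.703880, -0.545472), (dx/dtau, dy/dtau) = (-0.121133, -0.118255); Gamma_xxx = 1.193982, Gamma_xxy = -0.622878, Gamma_xyy = -0.816992, Gamma_yxx = 2.092917, Gamma_yxy = -0.401965, Gamma_yyy = -2.667079; k3 = (-0.121133, -0.118255, 0.011750, 0.018103)
  k4: at (x, y) = (0.688754, -0.560259), (dx/dtau, dy/dtau) = (-0.119663, -0.115984); Gamma_xxx = 1.133299, Gamma_xxy = -0.634010, Gamma_xyy = -0.833390, Gamma_yxx = 1.889458, Gamma_yxy = -0.340695, Gamma_yyy = -2.603908; k4 = (-0.119663, -0.115984, 0.012582, 0.017430)
  Y <- Y + (h/6)(k1 + 2k2 + 2k3 + k4): x = 0.6887, y = -0.5603, dx/dtau = -0.1197, dy/dtau = -0.1160
step 3:
  k1: at (x, y) = (0.688744, -0.560255), (dx/dtau, dy/dtau) = (-0.119670, -0.116008); Gamma_xxx = 1.133309, Gamma_xxy = -0.634021, Gamma_xyy = -0.833403, Gamma_yxx = 1.889482, Gamma_yxy = -0.340702, Gamma_yyy = -2.603914; k1 = (-0.119670, -0.116008, 0.012590, 0.017444)
  k2: at (x, y) = (0.673785, -0.574756), (dx/dtau, dy/dtau) = (-0.118096, -0.113827); Gamma_xxx = 1.077105, Gamma_xxy = -0.646092, Gamma_xyy = -0.847610, Gamma_yxx = 1.710871, Gamma_yxy = -0.282781, Gamma_yyy = -2.532475; k2 = (-0.118096, -0.113827, 0.013330, 0.016554)
  k3: at (x, y) = (0.673982, -0.574484), (dx/dtau, dy/dtau) = (-0.118004, -0.113938); Gamma_xxx = 1.078094, Gamma_xxy = -0.645942, Gamma_xyy = -0.847457, Gamma_yxx = 1.713900, Gamma_yxy = -0.283792, Gamma_yyy = -2.533804; k3 = (-0.118004, -0.113938, 0.013359, 0.016659)
  k4: at (x, y) = (0.659243, -0.588740), (dx/dtau, dy/dtau) = (-0.116330, -0.111843); Gamma_xxx = 1.025751, Gamma_xxy = -0.658860, Gamma_xyy = -0.860200, Gamma_yxx = 1.556736, Gamma_yxy = -0.228895, Gamma_yyy = -2.457341; k4 = (-0.116330, -0.111843, 0.014023, 0.015628)
  Y <- Y + (h/6)(k1 + 2k2 + 2k3 + k4): x = 0.6592, y = -0.5887, dx/dtau = -0.1163, dy/dtau = -0.1119
step 4:
  k1: at (x, y) = (0.659235, -0.588729), (dx/dtau, dy/dtau) = (-0.116337, -0.111862); Gamma_xxx = 1.025779, Gamma_xxy = -0.658869, Gamma_xyy = -0.860213, Gamma_yxx = 1.556816, Gamma_yxy = -0.228921, Gamma_yyy = -2.457380; k1 = (-0.116337, -0.111862, 0.014029, 0.015637)
  k2: at (x, y) = (0.644693, -0.602712), (dx/dtau, dy/dtau) = (-0.114583, -0.109907); Gamma_xxx = 0.977002, Gamma_xxy = -0.672649, Gamma_xyy = -0.872078, Gamma_yxx = 1.419107, Gamma_yxy = -0.176935, Gamma_yyy = -2.378213; k2 = (-0.114583, -0.109907, 0.014649, 0.014552)
  k3: at (x, y) = (0.644912, -0.602468), (dx/dtau, dy/dtau) = (-0.114506, -0.110043); Gamma_xxx = 0.977813, Gamma_xxy = -0.672437, Gamma_xyy = -0.871917, Gamma_yxx = 1.421333, Gamma_yxy = -0.177800, Gamma_yyy = -2.379584; k3 = (-0.114506, -0.110043, 0.014684, 0.014660)
  k4: at (x, y) = (0.630609, -0.616240), (dx/dtau, dy/dtau) = (-0.112666, -0.108197); Gamma_xxx = 0.932001, Gamma_xxy = -0.686968, Gamma_xyy = -0.883255, Gamma_yxx = 1.300071, Gamma_yxy = -0.128302, Gamma_yyy = -2.299170; k4 = (-0.112666, -0.108197, 0.015258, 0.013541)
  Y <- Y + (h/6)(k1 + 2k2 + 2k3 + k4): x = 0.6306, y = -0.6162, dx/dtau = -0.1127, dy/dtau = -0.1082

Answer: x = 0.6306, y = -0.6162, dx/dtau = -0.1127, dy/dtau = -0.1082


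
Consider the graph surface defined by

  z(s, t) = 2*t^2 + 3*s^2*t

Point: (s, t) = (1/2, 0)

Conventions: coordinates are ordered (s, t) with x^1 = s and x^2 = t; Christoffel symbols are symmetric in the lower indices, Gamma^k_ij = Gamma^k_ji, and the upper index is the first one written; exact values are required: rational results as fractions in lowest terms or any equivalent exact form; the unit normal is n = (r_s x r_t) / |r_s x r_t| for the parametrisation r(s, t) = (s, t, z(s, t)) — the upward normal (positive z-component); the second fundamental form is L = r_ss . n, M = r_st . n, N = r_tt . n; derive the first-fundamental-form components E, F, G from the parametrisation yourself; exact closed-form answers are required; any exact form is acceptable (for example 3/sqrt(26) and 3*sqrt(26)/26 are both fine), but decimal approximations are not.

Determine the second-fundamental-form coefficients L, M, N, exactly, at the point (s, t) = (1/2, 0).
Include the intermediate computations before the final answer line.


z_s = 0, z_t = 3/4, z_ss = 0, z_st = 3, z_tt = 4
E = 1, F = 0, G = 25/16; answer radicand W^2 = 25/16
unnormalised second-form numerators: l = 0, m = 3, n = 4; L = l/sqrt(25/16), and similarly M = m/sqrt(W^2), N = n/sqrt(W^2)

Answer: L = 0, M = 12/5, N = 16/5
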